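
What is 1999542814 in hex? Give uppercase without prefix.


1999542814 = 772E9A1E hex

772E9A1E


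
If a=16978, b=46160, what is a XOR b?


16978 ^ 46160 = 62978

62978


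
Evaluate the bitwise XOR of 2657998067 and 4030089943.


0b10011110011011011101010011110011 ^ 0b11110000001101100100101011010111 = 0b1101110010110111001111000100100 = 1851498020

1851498020


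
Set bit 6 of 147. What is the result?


147 | (1 << 6) = 147 | 64 = 211

211


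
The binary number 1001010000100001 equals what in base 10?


1001010000100001 in decimal = 37921

37921


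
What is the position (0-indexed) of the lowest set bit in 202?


0b11001010. Lowest set bit at position 1

1


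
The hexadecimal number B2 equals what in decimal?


B2 hex = 178 decimal

178


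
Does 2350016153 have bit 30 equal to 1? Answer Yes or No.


0b10001100000100100110011010011001, bit 30 = 0. No

No


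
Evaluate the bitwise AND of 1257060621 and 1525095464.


0b1001010111011010011100100001101 & 0b1011010111001110001110000101000 = 0b1001010111001010001100000001000 = 1256527880

1256527880


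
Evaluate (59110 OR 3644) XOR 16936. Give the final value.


Step 1: 59110 | 3644 = 61182
Step 2: 61182 ^ 16936 = 44246

44246


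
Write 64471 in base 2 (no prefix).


64471 = 1111101111010111 in binary

1111101111010111


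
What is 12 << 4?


0b1100 << 4 = 0b11000000 = 192

192


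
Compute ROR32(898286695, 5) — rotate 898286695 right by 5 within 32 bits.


Rotate 0b110101100010101100010001100111 right by 5 (32-bit) = 0b111001101011000101011000100011 = 967595555

967595555


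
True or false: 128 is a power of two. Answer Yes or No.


0b10000000. Only one bit set => Yes

Yes


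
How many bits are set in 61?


0b111101 has 5 set bits

5


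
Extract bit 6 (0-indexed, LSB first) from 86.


0b1010110, position 6 = 1

1


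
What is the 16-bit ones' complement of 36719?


36719 ^ 65535 = 28816

28816


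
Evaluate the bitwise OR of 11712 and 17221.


0b10110111000000 | 0b100001101000101 = 0b110111111000101 = 28613

28613


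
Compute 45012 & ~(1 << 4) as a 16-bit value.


45012 & ~(1 << 4) = 44996

44996


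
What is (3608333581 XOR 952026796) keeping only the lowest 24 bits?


Step 1: 3608333581 ^ 952026796 = 4021029793
Step 2: 4021029793 & 16777215 = 11275169

11275169


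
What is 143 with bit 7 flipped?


143 ^ (1 << 7) = 143 ^ 128 = 15

15


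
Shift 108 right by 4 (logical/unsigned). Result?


0b1101100 >> 4 = 0b110 = 6

6


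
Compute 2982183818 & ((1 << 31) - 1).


2982183818 & 2147483647 = 834700170

834700170


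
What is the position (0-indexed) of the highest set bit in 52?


0b110100. Highest set bit at position 5

5


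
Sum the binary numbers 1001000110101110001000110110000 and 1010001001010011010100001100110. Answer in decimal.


1001000110101110001000110110000 + 1010001001010011010100001100110 = 10011010000000001011101000010110 = 2583738902

2583738902


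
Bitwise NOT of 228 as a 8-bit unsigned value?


~0b11100100 = 0b11011 = 27 (8-bit unsigned)

27


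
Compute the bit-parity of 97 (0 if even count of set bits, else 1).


0b1100001 has 3 ones => parity 1

1


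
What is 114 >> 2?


0b1110010 >> 2 = 0b11100 = 28

28


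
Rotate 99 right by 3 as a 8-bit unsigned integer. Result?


Rotate 0b1100011 right by 3 (8-bit) = 0b1101100 = 108

108


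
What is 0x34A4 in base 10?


34A4 hex = 13476 decimal

13476


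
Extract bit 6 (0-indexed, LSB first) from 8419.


0b10000011100011, position 6 = 1

1


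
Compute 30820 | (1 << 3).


30820 | (1 << 3) = 30820 | 8 = 30828

30828


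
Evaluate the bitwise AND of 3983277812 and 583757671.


0b11101101011010111111111011110100 & 0b100010110010110110111101100111 = 0b100000010010110110111001100100 = 541814372

541814372


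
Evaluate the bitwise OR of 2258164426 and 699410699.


0b10000110100110001101101011001010 | 0b101001101100000010100100001011 = 0b10101111101110001111101111001011 = 2948135883

2948135883


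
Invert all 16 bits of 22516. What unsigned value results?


22516 ^ 65535 = 43019

43019


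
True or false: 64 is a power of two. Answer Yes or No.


0b1000000. Only one bit set => Yes

Yes


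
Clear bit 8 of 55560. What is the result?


55560 & ~(1 << 8) = 55304

55304


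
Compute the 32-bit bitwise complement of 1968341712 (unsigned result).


~0b1110101010100101000001011010000 = 0b10001010101011010111110100101111 = 2326625583 (32-bit unsigned)

2326625583


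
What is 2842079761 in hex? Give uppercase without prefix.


2842079761 = A966B211 hex

A966B211


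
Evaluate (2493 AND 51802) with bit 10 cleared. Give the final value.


Step 1: 2493 & 51802 = 2072
Step 2: 2072 & ~(1 << 10) = 2072

2072


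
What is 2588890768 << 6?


0b10011010010011110101011010010000 << 6 = 0b10011010010011110101011010010000000000 = 165689009152

165689009152


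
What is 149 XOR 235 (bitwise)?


0b10010101 ^ 0b11101011 = 0b1111110 = 126

126


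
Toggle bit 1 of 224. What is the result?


224 ^ (1 << 1) = 224 ^ 2 = 226

226


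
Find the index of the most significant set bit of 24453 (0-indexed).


0b101111110000101. Highest set bit at position 14

14


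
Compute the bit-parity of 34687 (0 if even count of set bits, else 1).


0b1000011101111111 has 11 ones => parity 1

1


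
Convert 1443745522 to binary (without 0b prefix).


1443745522 = 1010110000011011100111011110010 in binary

1010110000011011100111011110010


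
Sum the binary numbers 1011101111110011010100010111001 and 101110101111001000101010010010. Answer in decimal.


1011101111110011010100010111001 + 101110101111001000101010010010 = 10001100101101100011001101001011 = 2360750923

2360750923


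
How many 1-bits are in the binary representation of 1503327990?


0b1011001100110101111011011110110 has 20 set bits

20


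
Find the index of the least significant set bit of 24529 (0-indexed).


0b101111111010001. Lowest set bit at position 0

0


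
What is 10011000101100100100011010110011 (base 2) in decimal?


10011000101100100100011010110011 in decimal = 2561820339

2561820339


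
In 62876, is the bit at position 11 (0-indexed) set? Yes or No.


0b1111010110011100, bit 11 = 0. No

No


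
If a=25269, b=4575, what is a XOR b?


25269 ^ 4575 = 29546

29546


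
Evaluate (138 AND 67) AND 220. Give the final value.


Step 1: 138 & 67 = 2
Step 2: 2 & 220 = 0

0


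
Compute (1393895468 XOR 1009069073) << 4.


Step 1: 1393895468 ^ 1009069073 = 1865417789
Step 2: 1865417789 << 4 = 29846684624

29846684624


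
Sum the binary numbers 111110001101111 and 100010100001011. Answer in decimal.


111110001101111 + 100010100001011 = 1100000101111010 = 49530

49530


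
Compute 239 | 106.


0b11101111 | 0b1101010 = 0b11101111 = 239

239


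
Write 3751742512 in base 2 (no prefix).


3751742512 = 11011111100111110000110000110000 in binary

11011111100111110000110000110000


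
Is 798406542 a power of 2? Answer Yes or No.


0b101111100101101011011110001110. Multiple bits set => No

No


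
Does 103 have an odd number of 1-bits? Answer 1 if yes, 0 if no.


0b1100111 has 5 ones => parity 1

1


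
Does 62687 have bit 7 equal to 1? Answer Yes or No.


0b1111010011011111, bit 7 = 1. Yes

Yes


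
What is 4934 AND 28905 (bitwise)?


0b1001101000110 & 0b111000011101001 = 0b1000001000000 = 4160

4160


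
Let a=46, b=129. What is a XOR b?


46 ^ 129 = 175

175


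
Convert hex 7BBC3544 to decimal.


7BBC3544 hex = 2075931972 decimal

2075931972


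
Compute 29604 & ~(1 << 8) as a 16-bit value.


29604 & ~(1 << 8) = 29348

29348


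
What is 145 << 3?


0b10010001 << 3 = 0b10010001000 = 1160

1160


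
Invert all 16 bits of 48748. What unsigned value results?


48748 ^ 65535 = 16787

16787


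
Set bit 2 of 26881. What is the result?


26881 | (1 << 2) = 26881 | 4 = 26885

26885


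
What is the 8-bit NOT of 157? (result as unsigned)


~0b10011101 = 0b1100010 = 98 (8-bit unsigned)

98


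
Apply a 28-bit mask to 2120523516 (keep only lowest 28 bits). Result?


2120523516 & 268435455 = 241475324

241475324


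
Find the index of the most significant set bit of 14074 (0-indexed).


0b11011011111010. Highest set bit at position 13

13


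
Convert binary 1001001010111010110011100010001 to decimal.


1001001010111010110011100010001 in decimal = 1230858001

1230858001


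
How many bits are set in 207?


0b11001111 has 6 set bits

6


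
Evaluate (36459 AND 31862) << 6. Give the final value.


Step 1: 36459 & 31862 = 3170
Step 2: 3170 << 6 = 202880

202880


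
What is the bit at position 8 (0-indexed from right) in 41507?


0b1010001000100011, position 8 = 0

0


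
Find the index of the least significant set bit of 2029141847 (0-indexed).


0b1111000111100100011111101010111. Lowest set bit at position 0

0


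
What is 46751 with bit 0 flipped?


46751 ^ (1 << 0) = 46751 ^ 1 = 46750

46750


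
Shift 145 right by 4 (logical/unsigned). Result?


0b10010001 >> 4 = 0b1001 = 9

9


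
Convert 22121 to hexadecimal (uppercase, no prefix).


22121 = 5669 hex

5669


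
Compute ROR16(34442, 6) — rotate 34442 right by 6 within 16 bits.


Rotate 0b1000011010001010 right by 6 (16-bit) = 0b10101000011010 = 10778

10778


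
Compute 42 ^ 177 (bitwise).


0b101010 ^ 0b10110001 = 0b10011011 = 155

155


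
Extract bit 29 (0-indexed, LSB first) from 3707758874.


0b11011100111111111110100100011010, position 29 = 0

0


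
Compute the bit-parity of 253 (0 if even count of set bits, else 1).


0b11111101 has 7 ones => parity 1

1


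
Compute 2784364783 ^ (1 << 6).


2784364783 ^ (1 << 6) = 2784364783 ^ 64 = 2784364719

2784364719


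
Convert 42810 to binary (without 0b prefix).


42810 = 1010011100111010 in binary

1010011100111010


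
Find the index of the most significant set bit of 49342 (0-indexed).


0b1100000010111110. Highest set bit at position 15

15


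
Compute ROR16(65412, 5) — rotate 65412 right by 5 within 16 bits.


Rotate 0b1111111110000100 right by 5 (16-bit) = 0b10011111111100 = 10236

10236


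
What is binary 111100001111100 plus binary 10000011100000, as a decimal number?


111100001111100 + 10000011100000 = 1001100101011100 = 39260

39260


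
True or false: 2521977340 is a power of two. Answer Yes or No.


0b10010110010100100101000111111100. Multiple bits set => No

No


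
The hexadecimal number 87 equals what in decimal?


87 hex = 135 decimal

135


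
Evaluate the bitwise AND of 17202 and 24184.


0b100001100110010 & 0b101111001111000 = 0b100001000110000 = 16944

16944


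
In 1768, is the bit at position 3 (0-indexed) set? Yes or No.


0b11011101000, bit 3 = 1. Yes

Yes


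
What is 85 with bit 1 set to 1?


85 | (1 << 1) = 85 | 2 = 87

87


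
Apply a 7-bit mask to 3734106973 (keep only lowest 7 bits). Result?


3734106973 & 127 = 93

93


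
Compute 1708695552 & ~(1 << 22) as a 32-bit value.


1708695552 & ~(1 << 22) = 1704501248

1704501248


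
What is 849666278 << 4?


0b110010101001001110000011100110 << 4 = 0b1100101010010011100000111001100000 = 13594660448

13594660448


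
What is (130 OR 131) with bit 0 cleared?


Step 1: 130 | 131 = 131
Step 2: 131 & ~(1 << 0) = 130

130


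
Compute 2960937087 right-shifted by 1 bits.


0b10110000011111000101000001111111 >> 1 = 0b1011000001111100010100000111111 = 1480468543

1480468543


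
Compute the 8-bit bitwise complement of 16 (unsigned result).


~0b10000 = 0b11101111 = 239 (8-bit unsigned)

239


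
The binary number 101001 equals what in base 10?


101001 in decimal = 41

41


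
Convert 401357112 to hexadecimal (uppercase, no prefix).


401357112 = 17EC3938 hex

17EC3938


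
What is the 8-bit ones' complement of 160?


160 ^ 255 = 95

95


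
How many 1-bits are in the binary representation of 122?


0b1111010 has 5 set bits

5


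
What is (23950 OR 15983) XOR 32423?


Step 1: 23950 | 15983 = 32751
Step 2: 32751 ^ 32423 = 328

328


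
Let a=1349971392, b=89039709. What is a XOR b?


1349971392 ^ 89039709 = 1429753501

1429753501


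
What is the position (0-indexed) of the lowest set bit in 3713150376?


0b11011101010100100010110110101000. Lowest set bit at position 3

3


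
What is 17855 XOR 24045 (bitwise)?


0b100010110111111 ^ 0b101110111101101 = 0b1100001010010 = 6226

6226


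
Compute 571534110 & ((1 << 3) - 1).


571534110 & 7 = 6

6


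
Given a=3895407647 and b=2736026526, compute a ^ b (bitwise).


3895407647 ^ 2736026526 = 1262176129

1262176129


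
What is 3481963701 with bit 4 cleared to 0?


3481963701 & ~(1 << 4) = 3481963685

3481963685


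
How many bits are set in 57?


0b111001 has 4 set bits

4


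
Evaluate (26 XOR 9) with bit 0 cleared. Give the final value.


Step 1: 26 ^ 9 = 19
Step 2: 19 & ~(1 << 0) = 18

18


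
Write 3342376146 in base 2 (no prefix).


3342376146 = 11000111001110001001110011010010 in binary

11000111001110001001110011010010


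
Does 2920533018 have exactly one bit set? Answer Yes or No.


0b10101110000100111100110000011010. Multiple bits set => No

No


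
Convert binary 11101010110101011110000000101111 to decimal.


11101010110101011110000000101111 in decimal = 3939885103

3939885103


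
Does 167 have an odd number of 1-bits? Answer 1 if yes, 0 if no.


0b10100111 has 5 ones => parity 1

1


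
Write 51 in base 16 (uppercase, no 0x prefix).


51 = 33 hex

33


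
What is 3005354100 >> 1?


0b10110011001000100001000001110100 >> 1 = 0b1011001100100010000100000111010 = 1502677050

1502677050


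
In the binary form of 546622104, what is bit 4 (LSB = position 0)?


0b100000100101001100101010011000, position 4 = 1

1


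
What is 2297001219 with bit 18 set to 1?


2297001219 | (1 << 18) = 2297001219 | 262144 = 2297263363

2297263363


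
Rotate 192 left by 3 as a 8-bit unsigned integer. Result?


Rotate 0b11000000 left by 3 (8-bit) = 0b110 = 6

6


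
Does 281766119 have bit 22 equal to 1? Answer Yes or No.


0b10000110010110110100011100111, bit 22 = 1. Yes

Yes


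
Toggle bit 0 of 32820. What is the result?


32820 ^ (1 << 0) = 32820 ^ 1 = 32821

32821


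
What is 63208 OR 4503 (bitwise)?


0b1111011011101000 | 0b1000110010111 = 0b1111011111111111 = 63487

63487


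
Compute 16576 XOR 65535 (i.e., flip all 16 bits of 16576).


16576 ^ 65535 = 48959

48959


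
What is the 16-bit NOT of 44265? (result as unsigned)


~0b1010110011101001 = 0b101001100010110 = 21270 (16-bit unsigned)

21270


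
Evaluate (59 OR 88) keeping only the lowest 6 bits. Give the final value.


Step 1: 59 | 88 = 123
Step 2: 123 & 63 = 59

59


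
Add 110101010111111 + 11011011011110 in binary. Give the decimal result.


110101010111111 + 11011011011110 = 1010000110011101 = 41373

41373


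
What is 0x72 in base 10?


72 hex = 114 decimal

114


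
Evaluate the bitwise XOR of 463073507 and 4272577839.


0b11011100110011111000011100011 ^ 0b11111110101010100101110100101111 = 0b11100101001100111010110111001100 = 3845369292

3845369292


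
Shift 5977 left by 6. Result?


0b1011101011001 << 6 = 0b1011101011001000000 = 382528

382528


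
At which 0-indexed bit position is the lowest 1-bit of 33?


0b100001. Lowest set bit at position 0

0


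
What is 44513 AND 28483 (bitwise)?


0b1010110111100001 & 0b110111101000011 = 0b10110101000001 = 11585

11585


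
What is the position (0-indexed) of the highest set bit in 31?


0b11111. Highest set bit at position 4

4


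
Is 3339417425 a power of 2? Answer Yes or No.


0b11000111000010110111011101010001. Multiple bits set => No

No


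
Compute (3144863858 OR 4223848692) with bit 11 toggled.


Step 1: 3144863858 | 4223848692 = 4226994422
Step 2: 4226994422 ^ (1 << 11) = 4226994422 ^ 2048 = 4226996470

4226996470


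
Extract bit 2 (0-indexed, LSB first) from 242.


0b11110010, position 2 = 0

0


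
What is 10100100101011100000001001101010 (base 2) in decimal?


10100100101011100000001001101010 in decimal = 2762867306

2762867306


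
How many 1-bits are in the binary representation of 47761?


0b1011101010010001 has 8 set bits

8


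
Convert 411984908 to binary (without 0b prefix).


411984908 = 11000100011100110010000001100 in binary

11000100011100110010000001100


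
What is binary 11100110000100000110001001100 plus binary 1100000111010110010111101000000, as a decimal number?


11100110000100000110001001100 + 1100000111010110010111101000000 = 1111101101011010011101110001100 = 2108504972

2108504972


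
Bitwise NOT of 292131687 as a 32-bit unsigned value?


~0b10001011010011001001101100111 = 0b11101110100101100110110010011000 = 4002835608 (32-bit unsigned)

4002835608


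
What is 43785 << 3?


0b1010101100001001 << 3 = 0b1010101100001001000 = 350280

350280


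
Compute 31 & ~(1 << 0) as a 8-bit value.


31 & ~(1 << 0) = 30

30


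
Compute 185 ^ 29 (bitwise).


0b10111001 ^ 0b11101 = 0b10100100 = 164

164


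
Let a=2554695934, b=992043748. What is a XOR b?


2554695934 ^ 992043748 = 2741301786

2741301786


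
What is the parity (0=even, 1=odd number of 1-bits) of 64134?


0b1111101010000110 has 9 ones => parity 1

1


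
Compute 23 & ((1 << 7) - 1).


23 & 127 = 23

23


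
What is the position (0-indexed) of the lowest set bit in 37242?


0b1001000101111010. Lowest set bit at position 1

1


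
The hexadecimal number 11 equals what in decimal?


11 hex = 17 decimal

17


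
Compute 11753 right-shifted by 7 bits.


0b10110111101001 >> 7 = 0b1011011 = 91

91


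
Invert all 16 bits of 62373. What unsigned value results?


62373 ^ 65535 = 3162

3162


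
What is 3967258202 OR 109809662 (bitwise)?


0b11101100011101111000111001011010 | 0b110100010111000111111111110 = 0b11101110111111111000111111111110 = 4009725950

4009725950


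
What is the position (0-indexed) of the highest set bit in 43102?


0b1010100001011110. Highest set bit at position 15

15


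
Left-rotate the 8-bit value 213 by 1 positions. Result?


Rotate 0b11010101 left by 1 (8-bit) = 0b10101011 = 171

171


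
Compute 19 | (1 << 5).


19 | (1 << 5) = 19 | 32 = 51

51


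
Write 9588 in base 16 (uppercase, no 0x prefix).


9588 = 2574 hex

2574


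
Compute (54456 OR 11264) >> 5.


Step 1: 54456 | 11264 = 64696
Step 2: 64696 >> 5 = 2021

2021


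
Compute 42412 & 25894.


0b1010010110101100 & 0b110010100100110 = 0b10010100100100 = 9508

9508


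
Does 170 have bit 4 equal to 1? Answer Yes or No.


0b10101010, bit 4 = 0. No

No


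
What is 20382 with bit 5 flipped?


20382 ^ (1 << 5) = 20382 ^ 32 = 20414

20414


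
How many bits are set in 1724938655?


0b1100110110100000111100110011111 has 18 set bits

18


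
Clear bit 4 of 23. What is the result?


23 & ~(1 << 4) = 7

7


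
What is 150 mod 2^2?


150 & 3 = 2

2


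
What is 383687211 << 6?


0b10110110111101001101000101011 << 6 = 0b10110110111101001101000101011000000 = 24555981504

24555981504


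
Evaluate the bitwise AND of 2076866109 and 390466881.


0b1111011110010100111011000111101 & 0b10111010001100000110101000001 = 0b10011010000100000010000000001 = 323093505

323093505


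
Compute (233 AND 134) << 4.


Step 1: 233 & 134 = 128
Step 2: 128 << 4 = 2048

2048


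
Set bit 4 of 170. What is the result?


170 | (1 << 4) = 170 | 16 = 186

186


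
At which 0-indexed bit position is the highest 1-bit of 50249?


0b1100010001001001. Highest set bit at position 15

15


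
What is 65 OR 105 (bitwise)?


0b1000001 | 0b1101001 = 0b1101001 = 105

105


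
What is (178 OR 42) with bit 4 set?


Step 1: 178 | 42 = 186
Step 2: 186 | (1 << 4) = 186 | 16 = 186

186


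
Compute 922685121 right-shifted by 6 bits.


0b110110111111110000111011000001 >> 6 = 0b110110111111110000111011 = 14416955

14416955


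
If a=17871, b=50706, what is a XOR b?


17871 ^ 50706 = 33757

33757


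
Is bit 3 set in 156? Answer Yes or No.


0b10011100, bit 3 = 1. Yes

Yes


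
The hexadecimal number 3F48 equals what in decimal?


3F48 hex = 16200 decimal

16200


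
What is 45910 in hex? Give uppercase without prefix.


45910 = B356 hex

B356


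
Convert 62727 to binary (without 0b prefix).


62727 = 1111010100000111 in binary

1111010100000111


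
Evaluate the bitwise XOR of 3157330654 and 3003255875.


0b10111100001100010000101011011110 ^ 0b10110011000000100000110001000011 = 0b1111001100110000011010011101 = 255002269

255002269


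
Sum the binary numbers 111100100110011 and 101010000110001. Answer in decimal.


111100100110011 + 101010000110001 = 1100110101100100 = 52580

52580


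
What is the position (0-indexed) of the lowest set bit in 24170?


0b101111001101010. Lowest set bit at position 1

1


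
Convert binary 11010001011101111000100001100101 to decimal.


11010001011101111000100001100101 in decimal = 3514271845

3514271845


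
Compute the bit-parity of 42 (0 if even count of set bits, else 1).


0b101010 has 3 ones => parity 1

1


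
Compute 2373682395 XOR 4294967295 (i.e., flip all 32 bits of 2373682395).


2373682395 ^ 4294967295 = 1921284900

1921284900


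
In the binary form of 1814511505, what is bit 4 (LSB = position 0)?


0b1101100001001110011111110010001, position 4 = 1

1


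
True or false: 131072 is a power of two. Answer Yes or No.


0b100000000000000000. Only one bit set => Yes

Yes


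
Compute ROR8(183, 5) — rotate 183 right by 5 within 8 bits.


Rotate 0b10110111 right by 5 (8-bit) = 0b10111101 = 189

189


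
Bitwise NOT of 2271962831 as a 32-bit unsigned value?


~0b10000111011010110110011011001111 = 0b1111000100101001001100100110000 = 2023004464 (32-bit unsigned)

2023004464


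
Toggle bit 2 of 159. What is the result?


159 ^ (1 << 2) = 159 ^ 4 = 155

155


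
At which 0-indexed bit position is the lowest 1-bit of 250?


0b11111010. Lowest set bit at position 1

1


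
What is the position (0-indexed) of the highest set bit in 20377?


0b100111110011001. Highest set bit at position 14

14


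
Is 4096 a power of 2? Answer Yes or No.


0b1000000000000. Only one bit set => Yes

Yes


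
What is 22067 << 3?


0b101011000110011 << 3 = 0b101011000110011000 = 176536

176536


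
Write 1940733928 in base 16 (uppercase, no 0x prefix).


1940733928 = 73AD3FE8 hex

73AD3FE8


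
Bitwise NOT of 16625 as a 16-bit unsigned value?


~0b100000011110001 = 0b1011111100001110 = 48910 (16-bit unsigned)

48910


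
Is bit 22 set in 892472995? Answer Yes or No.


0b110101001100100000111010100011, bit 22 = 0. No

No


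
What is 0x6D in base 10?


6D hex = 109 decimal

109


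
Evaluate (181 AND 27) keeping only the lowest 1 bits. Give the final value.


Step 1: 181 & 27 = 17
Step 2: 17 & 1 = 1

1


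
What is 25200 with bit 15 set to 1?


25200 | (1 << 15) = 25200 | 32768 = 57968

57968


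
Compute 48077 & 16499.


0b1011101111001101 & 0b100000001110011 = 0b1000001 = 65

65


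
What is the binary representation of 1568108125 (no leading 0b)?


1568108125 = 1011101011101110110111001011101 in binary

1011101011101110110111001011101


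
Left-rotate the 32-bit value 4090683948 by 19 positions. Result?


Rotate 0b11110011110100101110001000101100 left by 19 (32-bit) = 0b10001011001111001111010010111 = 292003479

292003479


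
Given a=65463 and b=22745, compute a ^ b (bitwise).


65463 ^ 22745 = 42862

42862


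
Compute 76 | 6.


0b1001100 | 0b110 = 0b1001110 = 78

78


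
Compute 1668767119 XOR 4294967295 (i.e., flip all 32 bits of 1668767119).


1668767119 ^ 4294967295 = 2626200176

2626200176


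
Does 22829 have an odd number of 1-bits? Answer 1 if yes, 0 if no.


0b101100100101101 has 8 ones => parity 0

0


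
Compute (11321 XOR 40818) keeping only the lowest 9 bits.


Step 1: 11321 ^ 40818 = 45899
Step 2: 45899 & 511 = 331

331


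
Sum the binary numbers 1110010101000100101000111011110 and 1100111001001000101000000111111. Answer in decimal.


1110010101000100101000111011110 + 1100111001001000101000000111111 = 11011001110001101010001000011101 = 3653673501

3653673501


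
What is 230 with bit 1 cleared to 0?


230 & ~(1 << 1) = 228

228


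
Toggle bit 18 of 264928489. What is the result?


264928489 ^ (1 << 18) = 264928489 ^ 262144 = 265190633

265190633


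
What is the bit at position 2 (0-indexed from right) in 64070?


0b1111101001000110, position 2 = 1

1


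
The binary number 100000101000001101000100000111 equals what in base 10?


100000101000001101000100000111 in decimal = 547410183

547410183


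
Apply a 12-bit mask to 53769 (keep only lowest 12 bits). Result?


53769 & 4095 = 521

521


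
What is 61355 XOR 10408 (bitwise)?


0b1110111110101011 ^ 0b10100010101000 = 0b1100011100000011 = 50947

50947


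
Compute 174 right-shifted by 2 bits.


0b10101110 >> 2 = 0b101011 = 43

43


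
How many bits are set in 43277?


0b1010100100001101 has 7 set bits

7


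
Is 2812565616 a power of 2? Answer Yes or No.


0b10100111101001000101100001110000. Multiple bits set => No

No


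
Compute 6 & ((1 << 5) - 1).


6 & 31 = 6

6


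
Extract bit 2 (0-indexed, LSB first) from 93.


0b1011101, position 2 = 1

1


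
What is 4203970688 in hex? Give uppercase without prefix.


4203970688 = FA938080 hex

FA938080


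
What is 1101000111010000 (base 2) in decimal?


1101000111010000 in decimal = 53712

53712


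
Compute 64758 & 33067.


0b1111110011110110 & 0b1000000100101011 = 0b1000000000100010 = 32802

32802


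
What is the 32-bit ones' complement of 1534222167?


1534222167 ^ 4294967295 = 2760745128

2760745128


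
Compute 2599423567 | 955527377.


0b10011010111100000000111001001111 | 0b111000111101000011000011010001 = 0b10111010111101000011111011011111 = 3136569055

3136569055


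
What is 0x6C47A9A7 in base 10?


6C47A9A7 hex = 1816635815 decimal

1816635815


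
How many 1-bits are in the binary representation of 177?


0b10110001 has 4 set bits

4


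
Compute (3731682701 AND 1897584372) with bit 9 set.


Step 1: 3731682701 & 1897584372 = 1342755972
Step 2: 1342755972 | (1 << 9) = 1342755972 | 512 = 1342756484

1342756484


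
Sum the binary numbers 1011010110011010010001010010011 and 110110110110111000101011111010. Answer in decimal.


1011010110011010010001010010011 + 110110110110111000101011111010 = 10010001101010001010110110001101 = 2443750797

2443750797


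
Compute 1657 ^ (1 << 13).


1657 ^ (1 << 13) = 1657 ^ 8192 = 9849

9849


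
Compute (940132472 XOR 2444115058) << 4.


Step 1: 940132472 ^ 2444115058 = 2846323722
Step 2: 2846323722 << 4 = 45541179552

45541179552


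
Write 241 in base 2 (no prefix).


241 = 11110001 in binary

11110001


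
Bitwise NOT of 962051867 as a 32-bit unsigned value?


~0b111001010101111011111100011011 = 0b11000110101010000100000011100100 = 3332915428 (32-bit unsigned)

3332915428


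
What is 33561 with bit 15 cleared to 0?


33561 & ~(1 << 15) = 793

793


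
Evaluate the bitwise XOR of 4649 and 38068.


0b1001000101001 ^ 0b1001010010110100 = 0b1000011010011101 = 34461

34461


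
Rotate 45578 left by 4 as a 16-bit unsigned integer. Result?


Rotate 0b1011001000001010 left by 4 (16-bit) = 0b10000010101011 = 8363

8363


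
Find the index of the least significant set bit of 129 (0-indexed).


0b10000001. Lowest set bit at position 0

0


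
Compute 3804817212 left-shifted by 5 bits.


0b11100010110010001110011100111100 << 5 = 0b1110001011001000111001110011110000000 = 121754150784

121754150784


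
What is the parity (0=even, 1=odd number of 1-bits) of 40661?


0b1001111011010101 has 10 ones => parity 0

0


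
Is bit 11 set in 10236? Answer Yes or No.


0b10011111111100, bit 11 = 0. No

No


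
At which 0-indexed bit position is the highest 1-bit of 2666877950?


0b10011110111101010101001111111110. Highest set bit at position 31

31


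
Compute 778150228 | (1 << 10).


778150228 | (1 << 10) = 778150228 | 1024 = 778151252

778151252


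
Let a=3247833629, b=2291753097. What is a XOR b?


3247833629 ^ 2291753097 = 1225745044

1225745044


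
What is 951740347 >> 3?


0b111000101110100110011110111011 >> 3 = 0b111000101110100110011110111 = 118967543

118967543


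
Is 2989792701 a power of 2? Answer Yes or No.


0b10110010001101001001110110111101. Multiple bits set => No

No


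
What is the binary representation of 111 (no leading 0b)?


111 = 1101111 in binary

1101111


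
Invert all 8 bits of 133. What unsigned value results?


133 ^ 255 = 122

122


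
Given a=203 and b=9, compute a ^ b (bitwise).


203 ^ 9 = 194

194


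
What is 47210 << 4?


0b1011100001101010 << 4 = 0b10111000011010100000 = 755360

755360


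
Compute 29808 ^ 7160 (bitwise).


0b111010001110000 ^ 0b1101111111000 = 0b110111110001000 = 28552

28552


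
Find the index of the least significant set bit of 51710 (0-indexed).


0b1100100111111110. Lowest set bit at position 1

1


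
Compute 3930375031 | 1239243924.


0b11101010010001001100001101110111 | 0b1001001110111010101110010010100 = 0b11101011110111011101111111110111 = 3957186551

3957186551


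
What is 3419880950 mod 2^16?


3419880950 & 65535 = 15862

15862


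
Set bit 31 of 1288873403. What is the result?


1288873403 | (1 << 31) = 1288873403 | 2147483648 = 3436357051

3436357051


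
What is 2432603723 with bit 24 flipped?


2432603723 ^ (1 << 24) = 2432603723 ^ 16777216 = 2449380939

2449380939


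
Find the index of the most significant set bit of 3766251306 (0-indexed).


0b11100000011111000110111100101010. Highest set bit at position 31

31


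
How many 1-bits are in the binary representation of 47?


0b101111 has 5 set bits

5


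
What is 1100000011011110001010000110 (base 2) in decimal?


1100000011011110001010000110 in decimal = 202236550

202236550


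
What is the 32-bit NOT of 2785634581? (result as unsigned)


~0b10100110000010010110100100010101 = 0b1011001111101101001011011101010 = 1509332714 (32-bit unsigned)

1509332714


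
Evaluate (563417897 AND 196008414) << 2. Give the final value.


Step 1: 563417897 & 196008414 = 25432328
Step 2: 25432328 << 2 = 101729312

101729312


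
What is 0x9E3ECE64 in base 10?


9E3ECE64 hex = 2654916196 decimal

2654916196


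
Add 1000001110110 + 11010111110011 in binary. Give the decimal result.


1000001110110 + 11010111110011 = 100011001101001 = 18025

18025


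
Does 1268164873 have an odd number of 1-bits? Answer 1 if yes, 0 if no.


0b1001011100101101010100100001001 has 14 ones => parity 0

0


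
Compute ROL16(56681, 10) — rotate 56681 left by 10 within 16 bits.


Rotate 0b1101110101101001 left by 10 (16-bit) = 0b1010011101110101 = 42869

42869


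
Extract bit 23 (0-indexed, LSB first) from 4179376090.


0b11111001000111000011011111011010, position 23 = 0

0


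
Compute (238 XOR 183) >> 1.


Step 1: 238 ^ 183 = 89
Step 2: 89 >> 1 = 44

44


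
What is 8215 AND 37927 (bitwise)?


0b10000000010111 & 0b1001010000100111 = 0b111 = 7

7


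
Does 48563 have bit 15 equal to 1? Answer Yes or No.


0b1011110110110011, bit 15 = 1. Yes

Yes


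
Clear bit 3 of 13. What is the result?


13 & ~(1 << 3) = 5

5


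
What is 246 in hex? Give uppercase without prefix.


246 = F6 hex

F6


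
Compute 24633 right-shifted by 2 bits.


0b110000000111001 >> 2 = 0b1100000001110 = 6158

6158


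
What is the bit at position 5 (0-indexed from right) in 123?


0b1111011, position 5 = 1

1


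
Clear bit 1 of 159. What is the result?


159 & ~(1 << 1) = 157

157


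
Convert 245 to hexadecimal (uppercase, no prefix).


245 = F5 hex

F5


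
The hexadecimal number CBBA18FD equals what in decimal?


CBBA18FD hex = 3417970941 decimal

3417970941


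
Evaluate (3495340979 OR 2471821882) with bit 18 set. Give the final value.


Step 1: 3495340979 | 2471821882 = 3545738171
Step 2: 3545738171 | (1 << 18) = 3545738171 | 262144 = 3545738171

3545738171


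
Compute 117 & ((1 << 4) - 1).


117 & 15 = 5

5


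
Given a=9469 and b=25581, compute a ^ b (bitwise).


9469 ^ 25581 = 18192

18192


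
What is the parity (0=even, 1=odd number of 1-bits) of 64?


0b1000000 has 1 ones => parity 1

1


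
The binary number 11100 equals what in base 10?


11100 in decimal = 28

28


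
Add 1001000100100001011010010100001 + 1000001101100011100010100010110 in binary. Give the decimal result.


1001000100100001011010010100001 + 1000001101100011100010100010110 = 10001010010000100111100110110111 = 2319612343

2319612343


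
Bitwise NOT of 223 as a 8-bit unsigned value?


~0b11011111 = 0b100000 = 32 (8-bit unsigned)

32


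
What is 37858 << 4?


0b1001001111100010 << 4 = 0b10010011111000100000 = 605728

605728


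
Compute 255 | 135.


0b11111111 | 0b10000111 = 0b11111111 = 255

255


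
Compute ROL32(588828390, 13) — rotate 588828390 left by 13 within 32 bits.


Rotate 0b100011000110001100111011100110 left by 13 (32-bit) = 0b11001110111001100010001100011 = 433898595

433898595


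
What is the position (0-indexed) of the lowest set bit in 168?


0b10101000. Lowest set bit at position 3

3


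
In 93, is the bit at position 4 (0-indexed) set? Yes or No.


0b1011101, bit 4 = 1. Yes

Yes


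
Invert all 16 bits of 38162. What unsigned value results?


38162 ^ 65535 = 27373

27373


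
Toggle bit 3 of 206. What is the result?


206 ^ (1 << 3) = 206 ^ 8 = 198

198


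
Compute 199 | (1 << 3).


199 | (1 << 3) = 199 | 8 = 207

207


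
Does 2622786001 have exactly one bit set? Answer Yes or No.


0b10011100010101001000100111010001. Multiple bits set => No

No


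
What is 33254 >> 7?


0b1000000111100110 >> 7 = 0b100000011 = 259

259


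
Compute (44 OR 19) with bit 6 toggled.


Step 1: 44 | 19 = 63
Step 2: 63 ^ (1 << 6) = 63 ^ 64 = 127

127


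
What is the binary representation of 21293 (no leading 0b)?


21293 = 101001100101101 in binary

101001100101101


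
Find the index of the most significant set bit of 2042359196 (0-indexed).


0b1111001101110111110110110011100. Highest set bit at position 30

30


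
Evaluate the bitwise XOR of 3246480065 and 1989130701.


0b11000001100000010101101011000001 ^ 0b1110110100011111011100111001101 = 0b10110111000011101110001100001100 = 3071206156

3071206156


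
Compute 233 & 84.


0b11101001 & 0b1010100 = 0b1000000 = 64

64


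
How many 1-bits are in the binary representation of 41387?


0b1010000110101011 has 8 set bits

8


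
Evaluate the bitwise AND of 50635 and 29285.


0b1100010111001011 & 0b111001001100101 = 0b100000001000001 = 16449

16449


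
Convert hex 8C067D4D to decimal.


8C067D4D hex = 2349235533 decimal

2349235533


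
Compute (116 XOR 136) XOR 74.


Step 1: 116 ^ 136 = 252
Step 2: 252 ^ 74 = 182

182


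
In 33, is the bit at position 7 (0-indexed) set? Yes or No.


0b100001, bit 7 = 0. No

No


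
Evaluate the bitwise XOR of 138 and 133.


0b10001010 ^ 0b10000101 = 0b1111 = 15

15


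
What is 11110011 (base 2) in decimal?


11110011 in decimal = 243

243


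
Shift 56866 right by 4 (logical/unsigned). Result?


0b1101111000100010 >> 4 = 0b110111100010 = 3554

3554


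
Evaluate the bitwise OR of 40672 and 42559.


0b1001111011100000 | 0b1010011000111111 = 0b1011111011111111 = 48895

48895


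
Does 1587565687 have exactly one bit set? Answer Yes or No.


0b1011110101000000101010001110111. Multiple bits set => No

No


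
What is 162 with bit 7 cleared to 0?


162 & ~(1 << 7) = 34

34


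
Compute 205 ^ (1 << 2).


205 ^ (1 << 2) = 205 ^ 4 = 201

201


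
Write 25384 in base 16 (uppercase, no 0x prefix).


25384 = 6328 hex

6328


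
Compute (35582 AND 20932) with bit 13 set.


Step 1: 35582 & 20932 = 196
Step 2: 196 | (1 << 13) = 196 | 8192 = 8388

8388


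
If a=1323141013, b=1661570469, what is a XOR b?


1323141013 ^ 1661570469 = 768870960

768870960


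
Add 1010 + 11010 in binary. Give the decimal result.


1010 + 11010 = 100100 = 36

36


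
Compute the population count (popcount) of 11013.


0b10101100000101 has 6 set bits

6


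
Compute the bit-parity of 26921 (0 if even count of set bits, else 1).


0b110100100101001 has 7 ones => parity 1

1


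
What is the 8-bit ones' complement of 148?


148 ^ 255 = 107

107


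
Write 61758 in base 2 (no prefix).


61758 = 1111000100111110 in binary

1111000100111110


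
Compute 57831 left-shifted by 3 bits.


0b1110000111100111 << 3 = 0b1110000111100111000 = 462648

462648


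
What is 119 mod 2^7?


119 & 127 = 119

119


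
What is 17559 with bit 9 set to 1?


17559 | (1 << 9) = 17559 | 512 = 18071

18071


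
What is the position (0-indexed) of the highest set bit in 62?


0b111110. Highest set bit at position 5

5


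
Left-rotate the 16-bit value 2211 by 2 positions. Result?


Rotate 0b100010100011 left by 2 (16-bit) = 0b10001010001100 = 8844

8844


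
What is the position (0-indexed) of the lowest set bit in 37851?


0b1001001111011011. Lowest set bit at position 0

0


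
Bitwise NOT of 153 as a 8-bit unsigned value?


~0b10011001 = 0b1100110 = 102 (8-bit unsigned)

102


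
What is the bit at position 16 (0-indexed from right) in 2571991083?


0b10011001010011010111100000101011, position 16 = 1

1


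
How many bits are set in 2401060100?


0b10001111000111010100010100000100 has 13 set bits

13


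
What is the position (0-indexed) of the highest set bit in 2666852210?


0b10011110111101001110111101110010. Highest set bit at position 31

31


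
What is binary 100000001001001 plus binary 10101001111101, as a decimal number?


100000001001001 + 10101001111101 = 110101011000110 = 27334

27334


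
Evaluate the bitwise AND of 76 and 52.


0b1001100 & 0b110100 = 0b100 = 4

4


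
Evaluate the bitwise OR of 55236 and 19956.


0b1101011111000100 | 0b100110111110100 = 0b1101111111110100 = 57332

57332
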